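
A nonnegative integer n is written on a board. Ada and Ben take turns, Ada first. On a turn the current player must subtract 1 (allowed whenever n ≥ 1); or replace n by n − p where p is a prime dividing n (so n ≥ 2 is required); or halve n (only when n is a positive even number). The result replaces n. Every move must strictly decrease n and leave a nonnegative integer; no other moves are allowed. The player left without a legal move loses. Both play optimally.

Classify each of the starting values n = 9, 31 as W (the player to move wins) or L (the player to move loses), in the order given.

9: L, 31: W

Positions with no move are L. A position that does have a move is losing for the player to move precisely when every available move leads to a winning position for the opponent. Fill in the labels:
n=0: no move → L
n=1: W (go to 0, an L position)
n=2: W (go to 0, an L position)
n=3: W (go to 0, an L position)
n=4: L (options 2(W), 3(W) are all W)
n=5: W (go to 0, an L position)
n=6: W (go to 4, an L position)
n=7: W (go to 0, an L position)
n=8: W (go to 4, an L position)
n=9: L (options 6(W), 8(W) are all W)
n=10: W (go to 9, an L position)
n=11: W (go to 0, an L position)
n=12: W (go to 9, an L position)
n=13: W (go to 0, an L position)
n=14: L (options 7(W), 12(W), 13(W) are all W)
n=15: W (go to 14, an L position)
n=16: W (go to 14, an L position)
n=17: W (go to 0, an L position)
n=18: W (go to 9, an L position)
n=19: W (go to 0, an L position)
n=20: L (options 10(W), 15(W), 18(W), 19(W) are all W)
n=21: W (go to 14, an L position)
n=22: W (go to 20, an L position)
n=23: W (go to 0, an L position)
n=24: L (options 12(W), 21(W), 22(W), 23(W) are all W)
n=25: W (go to 20, an L position)
n=26: W (go to 24, an L position)
n=27: W (go to 24, an L position)
n=28: W (go to 14, an L position)
n=29: W (go to 0, an L position)
n=30: L (options 15(W), 25(W), 27(W), 28(W), 29(W) are all W)
n=31: W (go to 0, an L position)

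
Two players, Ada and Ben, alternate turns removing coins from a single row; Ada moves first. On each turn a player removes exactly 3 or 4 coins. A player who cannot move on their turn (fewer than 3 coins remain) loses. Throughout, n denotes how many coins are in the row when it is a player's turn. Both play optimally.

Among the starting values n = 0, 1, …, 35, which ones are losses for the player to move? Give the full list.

Compute win/loss labels from the base case upward. A position with no move is L. Any other position is W if it can reach an L in one move, else L.
n=0: no move → L
n=1: no move → L
n=2: no move → L
n=3: can move to 0, which is L ⇒ W
n=4: can move to 1, which is L ⇒ W
n=5: can move to 2, which is L ⇒ W
n=6: can move to 2, which is L ⇒ W
n=7: moves to 4(W), 3(W); every one is W ⇒ L
n=8: moves to 5(W), 4(W); every one is W ⇒ L
n=9: moves to 6(W), 5(W); every one is W ⇒ L
n=10: can move to 7, which is L ⇒ W
n=11: can move to 8, which is L ⇒ W
n=12: can move to 9, which is L ⇒ W
n=13: can move to 9, which is L ⇒ W
n=14: moves to 11(W), 10(W); every one is W ⇒ L
n=15: moves to 12(W), 11(W); every one is W ⇒ L
n=16: moves to 13(W), 12(W); every one is W ⇒ L
n=17: can move to 14, which is L ⇒ W
n=18: can move to 15, which is L ⇒ W
n=19: can move to 16, which is L ⇒ W
n=20: can move to 16, which is L ⇒ W
n=21: moves to 18(W), 17(W); every one is W ⇒ L
n=22: moves to 19(W), 18(W); every one is W ⇒ L
n=23: moves to 20(W), 19(W); every one is W ⇒ L
n=24: can move to 21, which is L ⇒ W
n=25: can move to 22, which is L ⇒ W
n=26: can move to 23, which is L ⇒ W
n=27: can move to 23, which is L ⇒ W
n=28: moves to 25(W), 24(W); every one is W ⇒ L
n=29: moves to 26(W), 25(W); every one is W ⇒ L
n=30: moves to 27(W), 26(W); every one is W ⇒ L
n=31: can move to 28, which is L ⇒ W
n=32: can move to 29, which is L ⇒ W
n=33: can move to 30, which is L ⇒ W
n=34: can move to 30, which is L ⇒ W
n=35: moves to 32(W), 31(W); every one is W ⇒ L
The losing starting values of n are exactly the entries labelled L in this table (16 of them).

0, 1, 2, 7, 8, 9, 14, 15, 16, 21, 22, 23, 28, 29, 30, 35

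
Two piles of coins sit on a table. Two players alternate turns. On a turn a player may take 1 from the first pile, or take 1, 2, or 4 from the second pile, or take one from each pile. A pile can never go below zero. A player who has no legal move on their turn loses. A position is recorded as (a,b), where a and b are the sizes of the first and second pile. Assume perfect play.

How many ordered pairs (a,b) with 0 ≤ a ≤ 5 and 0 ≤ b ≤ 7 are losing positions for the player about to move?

Build the W/L table. Terminal = L. A non-terminal position is W if it has a move to some L; otherwise it is L.
Every move lowers a or b (never raises either), so fill the grid row by row in increasing a, and left to right within a row: each cell's successors are then already labelled.
      b=0  b=1  b=2  b=3  b=4  b=5  b=6  b=7
a=0:    L    W    W    L    W    W    L    W
a=1:    W    W    L    W    W    L    W    W
a=2:    L    W    W    W    W    W    W    L
a=3:    W    W    L    W    W    L    W    W
a=4:    L    W    W    W    W    W    W    L
a=5:    W    W    L    W    W    L    W    W
Cells with no legal move (terminal, hence L): (0,0).
The remaining L cells, each justified by listing all of its moves:
(0,3): →(0,2)(W), (0,1)(W) — all W, so L
(0,6): →(0,5)(W), (0,4)(W), (0,2)(W) — all W, so L
(1,2): →(0,2)(W), (1,1)(W), (1,0)(W), (0,1)(W) — all W, so L
(1,5): →(0,5)(W), (1,4)(W), (1,3)(W), (1,1)(W), (0,4)(W) — all W, so L
(2,0): →(1,0)(W) only, which is W, so L
(2,7): →(1,7)(W), (2,6)(W), (2,5)(W), (2,3)(W), (1,6)(W) — all W, so L
(3,2): →(2,2)(W), (3,1)(W), (3,0)(W), (2,1)(W) — all W, so L
(3,5): →(2,5)(W), (3,4)(W), (3,3)(W), (3,1)(W), (2,4)(W) — all W, so L
(4,0): →(3,0)(W) only, which is W, so L
(4,7): →(3,7)(W), (4,6)(W), (4,5)(W), (4,3)(W), (3,6)(W) — all W, so L
(5,2): →(4,2)(W), (5,1)(W), (5,0)(W), (4,1)(W) — all W, so L
(5,5): →(4,5)(W), (5,4)(W), (5,3)(W), (5,1)(W), (4,4)(W) — all W, so L
Every other cell has at least one move into one of the L cells above, so it is W.
L cells per row: a=0: 3, a=1: 2, a=2: 2, a=3: 2, a=4: 2, a=5: 2; total 13.

13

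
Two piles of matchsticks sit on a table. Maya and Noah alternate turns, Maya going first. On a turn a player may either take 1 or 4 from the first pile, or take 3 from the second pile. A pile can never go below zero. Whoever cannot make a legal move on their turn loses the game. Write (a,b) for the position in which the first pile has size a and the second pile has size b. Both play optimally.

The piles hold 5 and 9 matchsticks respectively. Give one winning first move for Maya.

Classify positions by backward induction: terminal positions (no move available) are L. From any other position, the mover wins iff some move reaches an L.
No move ever increases a pile, so every position that can arise here has a ≤ 5 and b ≤ 9; it is enough to label the cells with 0 ≤ a ≤ 5 and 0 ≤ b ≤ 9.
Every move lowers a or b (never raises either), so fill the grid row by row in increasing a, and left to right within a row: each cell's successors are then already labelled.
      b=0  b=1  b=2  b=3  b=4  b=5  b=6  b=7  b=8  b=9
a=0:    L    L    L    W    W    W    L    L    L    W
a=1:    W    W    W    L    L    L    W    W    W    L
a=2:    L    L    L    W    W    W    L    L    L    W
a=3:    W    W    W    L    L    L    W    W    W    L
a=4:    W    W    W    W    W    W    W    W    W    W
a=5:    L    L    L    W    W    W    L    L    L    W
Cells with no legal move (terminal, hence L): (0,0), (0,1), (0,2).
The remaining L cells, each justified by listing all of its moves:
(0,6): only reaches (0,3)(W), which is W → L
(0,7): only reaches (0,4)(W), which is W → L
(0,8): only reaches (0,5)(W), which is W → L
(1,3): only reaches (0,3)(W), (1,0)(W), all W → L
(1,4): only reaches (0,4)(W), (1,1)(W), all W → L
(1,5): only reaches (0,5)(W), (1,2)(W), all W → L
(1,9): only reaches (0,9)(W), (1,6)(W), all W → L
(2,0): only reaches (1,0)(W), which is W → L
(2,1): only reaches (1,1)(W), which is W → L
(2,2): only reaches (1,2)(W), which is W → L
(2,6): only reaches (1,6)(W), (2,3)(W), all W → L
(2,7): only reaches (1,7)(W), (2,4)(W), all W → L
(2,8): only reaches (1,8)(W), (2,5)(W), all W → L
(3,3): only reaches (2,3)(W), (3,0)(W), all W → L
(3,4): only reaches (2,4)(W), (3,1)(W), all W → L
(3,5): only reaches (2,5)(W), (3,2)(W), all W → L
(3,9): only reaches (2,9)(W), (3,6)(W), all W → L
(5,0): only reaches (4,0)(W), (1,0)(W), all W → L
(5,1): only reaches (4,1)(W), (1,1)(W), all W → L
(5,2): only reaches (4,2)(W), (1,2)(W), all W → L
(5,6): only reaches (4,6)(W), (1,6)(W), (5,3)(W), all W → L
(5,7): only reaches (4,7)(W), (1,7)(W), (5,4)(W), all W → L
(5,8): only reaches (4,8)(W), (1,8)(W), (5,5)(W), all W → L
Every other cell has at least one move into one of the L cells above, so it is W.
From (5,9), the L positions reachable in one move are: (1,9), (5,6). Any move reaching one of these is winning.

Move to (1,9).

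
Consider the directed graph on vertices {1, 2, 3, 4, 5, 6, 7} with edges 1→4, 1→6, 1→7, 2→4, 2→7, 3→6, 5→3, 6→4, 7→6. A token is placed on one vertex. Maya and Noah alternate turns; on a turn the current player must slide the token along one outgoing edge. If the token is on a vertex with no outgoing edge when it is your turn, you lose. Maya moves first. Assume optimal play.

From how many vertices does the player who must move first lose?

3

Compute win/loss labels from the base case upward. A position with no move is L. Any other position is W if it can reach an L in one move, else L.
Every edge goes from a vertex to one that appears earlier in the order 4, 6, 7, 1, 3, 2, 5, so processing vertices in that order labels each vertex after all of its successors.
4: no outgoing edge → L
6: reaches L-position 4 → W
7: only reaches 6(W), which is W → L
1: reaches L-position 7 → W
3: only reaches 6(W), which is W → L
2: reaches L-position 7 → W
5: reaches L-position 3 → W
The L vertices are 3, 4, 7; that is 3 in all.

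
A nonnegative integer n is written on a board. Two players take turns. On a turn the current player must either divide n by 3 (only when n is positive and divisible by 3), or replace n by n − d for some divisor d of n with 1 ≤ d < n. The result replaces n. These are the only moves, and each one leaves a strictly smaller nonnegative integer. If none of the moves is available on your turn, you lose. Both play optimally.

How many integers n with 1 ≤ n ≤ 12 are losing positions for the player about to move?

5

Work bottom-up. With no move the player to move loses. Otherwise the position is W if at least one move leads to an L position for the opponent, and L if every move leads to a W.
n=0: no move → L
n=1: no move → L
n=2: →1(L), so W
n=3: →1(L), so W
n=4: →2(W), 3(W) — all W, so L
n=5: →4(L), so W
n=6: →4(L), so W
n=7: →6(W) only, which is W, so L
n=8: →4(L), so W
n=9: →3(W), 6(W), 8(W) — all W, so L
n=10: →9(L), so W
n=11: →10(W) only, which is W, so L
n=12: →4(L), so W
L entries with 1 ≤ n ≤ 12 (n=0 is outside the asked range and is not counted): n = 1, 4, 7, 9, 11; that makes 5.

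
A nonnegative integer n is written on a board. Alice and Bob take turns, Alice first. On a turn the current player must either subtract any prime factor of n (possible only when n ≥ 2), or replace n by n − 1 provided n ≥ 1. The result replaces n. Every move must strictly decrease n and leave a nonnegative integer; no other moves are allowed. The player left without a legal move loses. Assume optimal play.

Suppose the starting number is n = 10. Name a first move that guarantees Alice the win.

Move to 8.

Work bottom-up. With no move the player to move loses. Otherwise the position is W if at least one move leads to an L position for the opponent, and L if every move leads to a W.
n=0: no move → L
n=1: can move to 0, which is L ⇒ W
n=2: can move to 0, which is L ⇒ W
n=3: can move to 0, which is L ⇒ W
n=4: moves to 2(W), 3(W); every one is W ⇒ L
n=5: can move to 0, which is L ⇒ W
n=6: can move to 4, which is L ⇒ W
n=7: can move to 0, which is L ⇒ W
n=8: moves to 6(W), 7(W); every one is W ⇒ L
n=9: can move to 8, which is L ⇒ W
n=10: can move to 8, which is L ⇒ W
From 10, the L positions reachable in one move are: 8.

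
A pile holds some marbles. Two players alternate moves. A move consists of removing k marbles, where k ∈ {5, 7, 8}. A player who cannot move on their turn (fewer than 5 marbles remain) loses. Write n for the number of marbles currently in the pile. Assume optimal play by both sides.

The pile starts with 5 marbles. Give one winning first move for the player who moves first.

Compute win/loss labels from the base case upward. A position with no move is L. Any other position is W if it can reach an L in one move, else L.
n=0: no move → L
n=1: no move → L
n=2: no move → L
n=3: no move → L
n=4: no move → L
n=5: reaches L-position 0 → W
From 5, the L positions reachable in one move are: 0.

Remove 5, leaving 0.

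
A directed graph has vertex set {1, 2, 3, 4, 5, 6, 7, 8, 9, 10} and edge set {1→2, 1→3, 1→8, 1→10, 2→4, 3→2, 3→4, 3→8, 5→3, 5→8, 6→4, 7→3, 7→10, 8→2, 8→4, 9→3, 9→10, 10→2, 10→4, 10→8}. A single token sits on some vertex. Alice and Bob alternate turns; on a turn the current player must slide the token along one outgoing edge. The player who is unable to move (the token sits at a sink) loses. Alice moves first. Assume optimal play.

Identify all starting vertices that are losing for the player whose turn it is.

1, 4, 5, 7, 9

Positions with no move are L. A position that does have a move is losing for the player to move precisely when every available move leads to a winning position for the opponent. Fill in the labels:
Every edge goes from a vertex to one that appears earlier in the order 4, 2, 8, 10, 3, 5, 7, 6, 9, 1, so processing vertices in that order labels each vertex after all of its successors.
4: no outgoing edge → L
2: W (go to 4, an L position)
8: W (go to 4, an L position)
10: W (go to 4, an L position)
3: W (go to 4, an L position)
5: L (options 3(W), 8(W) are all W)
7: L (options 3(W), 10(W) are all W)
6: W (go to 4, an L position)
9: L (options 3(W), 10(W) are all W)
1: L (options 3(W), 10(W), 8(W), 2(W) are all W)
Reading off the rows marked L gives the requested list; there are 5 such vertices.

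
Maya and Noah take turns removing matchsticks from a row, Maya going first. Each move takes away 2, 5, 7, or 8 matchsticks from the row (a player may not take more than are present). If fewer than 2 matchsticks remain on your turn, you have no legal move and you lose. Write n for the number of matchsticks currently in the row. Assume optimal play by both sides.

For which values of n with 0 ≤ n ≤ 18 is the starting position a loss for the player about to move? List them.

0, 1, 4, 10, 13, 14

Label each position W (a win for the player to move) or L (a loss). A position with no legal move is L; any other position is W exactly when some move reaches an L, and L when every move reaches a W.
n=0: no move → L
n=1: no move → L
n=2: W (go to 0, an L position)
n=3: W (go to 1, an L position)
n=4: L (sole option 2(W) is W)
n=5: W (go to 0, an L position)
n=6: W (go to 4, an L position)
n=7: W (go to 0, an L position)
n=8: W (go to 1, an L position)
n=9: W (go to 4, an L position)
n=10: L (options 8(W), 5(W), 3(W), 2(W) are all W)
n=11: W (go to 4, an L position)
n=12: W (go to 10, an L position)
n=13: L (options 11(W), 8(W), 6(W), 5(W) are all W)
n=14: L (options 12(W), 9(W), 7(W), 6(W) are all W)
n=15: W (go to 13, an L position)
n=16: W (go to 14, an L position)
n=17: W (go to 10, an L position)
n=18: W (go to 13, an L position)
Reading off the rows marked L gives the requested list; there are 6 such values of n.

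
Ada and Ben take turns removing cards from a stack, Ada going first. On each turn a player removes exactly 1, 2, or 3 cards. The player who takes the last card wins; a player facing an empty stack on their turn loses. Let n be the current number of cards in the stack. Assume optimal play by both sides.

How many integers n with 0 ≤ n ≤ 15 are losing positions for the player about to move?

Label each position W (a win for the player to move) or L (a loss). A position with no legal move is L; any other position is W exactly when some move reaches an L, and L when every move reaches a W.
n=0: no move → L
n=1: reaches L-position 0 → W
n=2: reaches L-position 0 → W
n=3: reaches L-position 0 → W
n=4: only reaches 3(W), 2(W), 1(W), all W → L
n=5: reaches L-position 4 → W
n=6: reaches L-position 4 → W
n=7: reaches L-position 4 → W
n=8: only reaches 7(W), 6(W), 5(W), all W → L
n=9: reaches L-position 8 → W
n=10: reaches L-position 8 → W
n=11: reaches L-position 8 → W
n=12: only reaches 11(W), 10(W), 9(W), all W → L
n=13: reaches L-position 12 → W
n=14: reaches L-position 12 → W
n=15: reaches L-position 12 → W
L entries with 0 ≤ n ≤ 15: n = 0, 4, 8, 12; that makes 4.

4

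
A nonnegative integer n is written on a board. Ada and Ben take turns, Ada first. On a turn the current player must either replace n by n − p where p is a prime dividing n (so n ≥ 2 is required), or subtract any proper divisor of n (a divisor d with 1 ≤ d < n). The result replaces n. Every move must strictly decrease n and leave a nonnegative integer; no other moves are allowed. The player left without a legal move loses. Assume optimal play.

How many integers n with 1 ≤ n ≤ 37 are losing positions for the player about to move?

Build the W/L table. Terminal = L. A non-terminal position is W if it has a move to some L; otherwise it is L.
n=0: no move → L
n=1: no move → L
n=2: W (go to 0, an L position)
n=3: W (go to 0, an L position)
n=4: L (options 2(W), 3(W) are all W)
n=5: W (go to 0, an L position)
n=6: W (go to 4, an L position)
n=7: W (go to 0, an L position)
n=8: W (go to 4, an L position)
n=9: L (options 6(W), 8(W) are all W)
n=10: W (go to 9, an L position)
n=11: W (go to 0, an L position)
n=12: W (go to 9, an L position)
n=13: W (go to 0, an L position)
n=14: L (options 7(W), 12(W), 13(W) are all W)
n=15: W (go to 14, an L position)
n=16: W (go to 14, an L position)
n=17: W (go to 0, an L position)
n=18: W (go to 9, an L position)
n=19: W (go to 0, an L position)
n=20: L (options 10(W), 15(W), 16(W), 18(W), 19(W) are all W)
n=21: W (go to 14, an L position)
n=22: W (go to 20, an L position)
n=23: W (go to 0, an L position)
n=24: W (go to 20, an L position)
n=25: W (go to 20, an L position)
n=26: L (options 13(W), 24(W), 25(W) are all W)
n=27: W (go to 26, an L position)
n=28: W (go to 14, an L position)
n=29: W (go to 0, an L position)
n=30: W (go to 20, an L position)
n=31: W (go to 0, an L position)
n=32: L (options 16(W), 24(W), 28(W), 30(W), 31(W) are all W)
n=33: W (go to 32, an L position)
n=34: W (go to 32, an L position)
n=35: L (options 28(W), 30(W), 34(W) are all W)
n=36: W (go to 32, an L position)
n=37: W (go to 0, an L position)
L entries with 1 ≤ n ≤ 37 (n=0 is outside the asked range and is not counted): n = 1, 4, 9, 14, 20, 26, 32, 35; that makes 8.

8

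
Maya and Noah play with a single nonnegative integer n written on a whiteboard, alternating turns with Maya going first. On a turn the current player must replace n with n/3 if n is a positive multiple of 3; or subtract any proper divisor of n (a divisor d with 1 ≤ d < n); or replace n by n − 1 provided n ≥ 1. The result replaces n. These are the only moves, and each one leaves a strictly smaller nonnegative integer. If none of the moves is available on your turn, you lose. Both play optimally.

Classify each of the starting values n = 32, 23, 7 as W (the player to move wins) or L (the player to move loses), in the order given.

Compute win/loss labels from the base case upward. A position with no move is L. Any other position is W if it can reach an L in one move, else L.
n=0: no move → L
n=1: can move to 0, which is L ⇒ W
n=2: the only move is to 1(W), a W ⇒ L
n=3: can move to 2, which is L ⇒ W
n=4: can move to 2, which is L ⇒ W
n=5: the only move is to 4(W), a W ⇒ L
n=6: can move to 2, which is L ⇒ W
n=7: the only move is to 6(W), a W ⇒ L
n=8: can move to 7, which is L ⇒ W
n=9: moves to 3(W), 6(W), 8(W); every one is W ⇒ L
n=10: can move to 5, which is L ⇒ W
n=11: the only move is to 10(W), a W ⇒ L
n=12: can move to 9, which is L ⇒ W
n=13: the only move is to 12(W), a W ⇒ L
n=14: can move to 7, which is L ⇒ W
n=15: can move to 5, which is L ⇒ W
n=16: moves to 8(W), 12(W), 14(W), 15(W); every one is W ⇒ L
n=17: can move to 16, which is L ⇒ W
n=18: can move to 9, which is L ⇒ W
n=19: the only move is to 18(W), a W ⇒ L
n=20: can move to 16, which is L ⇒ W
n=21: can move to 7, which is L ⇒ W
n=22: can move to 11, which is L ⇒ W
n=23: the only move is to 22(W), a W ⇒ L
n=24: can move to 16, which is L ⇒ W
n=25: moves to 20(W), 24(W); every one is W ⇒ L
n=26: can move to 13, which is L ⇒ W
n=27: can move to 9, which is L ⇒ W
n=28: moves to 14(W), 21(W), 24(W), 26(W), 27(W); every one is W ⇒ L
n=29: can move to 28, which is L ⇒ W
n=30: can move to 25, which is L ⇒ W
n=31: the only move is to 30(W), a W ⇒ L
n=32: can move to 16, which is L ⇒ W

32: W, 23: L, 7: L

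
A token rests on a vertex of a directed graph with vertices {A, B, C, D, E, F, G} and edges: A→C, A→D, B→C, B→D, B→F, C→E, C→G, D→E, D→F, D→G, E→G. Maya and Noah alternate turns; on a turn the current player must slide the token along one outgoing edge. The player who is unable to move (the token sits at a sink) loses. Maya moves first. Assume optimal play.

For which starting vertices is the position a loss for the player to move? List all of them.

Use the standard recursion: the mover loses at a terminal position; elsewhere, the mover wins exactly when some move hands the opponent an L position.
Every edge goes from a vertex to one that appears earlier in the order F, G, E, D, C, A, B, so processing vertices in that order labels each vertex after all of its successors.
F: no outgoing edge → L
G: no outgoing edge → L
E: W (go to G, an L position)
D: W (go to G, an L position)
C: W (go to G, an L position)
A: L (options C(W), D(W) are all W)
B: W (go to F, an L position)
The losing starting vertices are exactly the entries labelled L in this table (3 of them).

A, F, G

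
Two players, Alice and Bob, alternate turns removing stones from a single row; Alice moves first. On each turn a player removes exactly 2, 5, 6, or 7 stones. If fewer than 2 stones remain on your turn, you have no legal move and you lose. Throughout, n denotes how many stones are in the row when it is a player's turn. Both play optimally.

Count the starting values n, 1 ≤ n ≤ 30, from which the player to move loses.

Build the W/L table. Terminal = L. A non-terminal position is W if it has a move to some L; otherwise it is L.
n=0: no move → L
n=1: no move → L
n=2: reaches L-position 0 → W
n=3: reaches L-position 1 → W
n=4: only reaches 2(W), which is W → L
n=5: reaches L-position 0 → W
n=6: reaches L-position 4 → W
n=7: reaches L-position 1 → W
n=8: reaches L-position 1 → W
n=9: reaches L-position 4 → W
n=10: reaches L-position 4 → W
n=11: reaches L-position 4 → W
n=12: only reaches 10(W), 7(W), 6(W), 5(W), all W → L
n=13: only reaches 11(W), 8(W), 7(W), 6(W), all W → L
n=14: reaches L-position 12 → W
n=15: reaches L-position 13 → W
n=16: only reaches 14(W), 11(W), 10(W), 9(W), all W → L
n=17: reaches L-position 12 → W
n=18: reaches L-position 16 → W
n=19: reaches L-position 13 → W
n=20: reaches L-position 13 → W
n=21: reaches L-position 16 → W
n=22: reaches L-position 16 → W
n=23: reaches L-position 16 → W
n=24: only reaches 22(W), 19(W), 18(W), 17(W), all W → L
n=25: only reaches 23(W), 20(W), 19(W), 18(W), all W → L
n=26: reaches L-position 24 → W
n=27: reaches L-position 25 → W
n=28: only reaches 26(W), 23(W), 22(W), 21(W), all W → L
n=29: reaches L-position 24 → W
n=30: reaches L-position 28 → W
L entries with 1 ≤ n ≤ 30 (n=0 is outside the asked range and is not counted): n = 1, 4, 12, 13, 16, 24, 25, 28; that makes 8.

8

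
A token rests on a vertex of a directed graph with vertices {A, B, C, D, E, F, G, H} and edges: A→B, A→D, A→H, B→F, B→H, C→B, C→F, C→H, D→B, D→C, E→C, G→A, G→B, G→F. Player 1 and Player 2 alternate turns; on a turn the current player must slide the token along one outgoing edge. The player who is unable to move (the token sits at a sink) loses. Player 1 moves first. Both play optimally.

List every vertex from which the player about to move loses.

D, E, F, H

Use the standard recursion: the mover loses at a terminal position; elsewhere, the mover wins exactly when some move hands the opponent an L position.
Every edge goes from a vertex to one that appears earlier in the order H, F, B, C, D, A, E, G, so processing vertices in that order labels each vertex after all of its successors.
H: no outgoing edge → L
F: no outgoing edge → L
B: →F(L), so W
C: →F(L), so W
D: →C(W), B(W) — all W, so L
A: →D(L), so W
E: →C(W) only, which is W, so L
G: →F(L), so W
Reading off the rows marked L gives the requested list; there are 4 such vertices.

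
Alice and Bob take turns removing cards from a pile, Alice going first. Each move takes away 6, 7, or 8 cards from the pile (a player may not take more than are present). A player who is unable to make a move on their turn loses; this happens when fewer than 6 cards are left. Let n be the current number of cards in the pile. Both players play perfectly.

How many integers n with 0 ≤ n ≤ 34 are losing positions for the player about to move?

Positions with no move are L. A position that does have a move is losing for the player to move precisely when every available move leads to a winning position for the opponent. Fill in the labels:
n=0: no move → L
n=1: no move → L
n=2: no move → L
n=3: no move → L
n=4: no move → L
n=5: no move → L
n=6: can move to 0, which is L ⇒ W
n=7: can move to 1, which is L ⇒ W
n=8: can move to 2, which is L ⇒ W
n=9: can move to 3, which is L ⇒ W
n=10: can move to 4, which is L ⇒ W
n=11: can move to 5, which is L ⇒ W
n=12: can move to 5, which is L ⇒ W
n=13: can move to 5, which is L ⇒ W
n=14: moves to 8(W), 7(W), 6(W); every one is W ⇒ L
n=15: moves to 9(W), 8(W), 7(W); every one is W ⇒ L
n=16: moves to 10(W), 9(W), 8(W); every one is W ⇒ L
n=17: moves to 11(W), 10(W), 9(W); every one is W ⇒ L
n=18: moves to 12(W), 11(W), 10(W); every one is W ⇒ L
n=19: moves to 13(W), 12(W), 11(W); every one is W ⇒ L
n=20: can move to 14, which is L ⇒ W
n=21: can move to 15, which is L ⇒ W
n=22: can move to 16, which is L ⇒ W
n=23: can move to 17, which is L ⇒ W
n=24: can move to 18, which is L ⇒ W
n=25: can move to 19, which is L ⇒ W
n=26: can move to 19, which is L ⇒ W
n=27: can move to 19, which is L ⇒ W
n=28: moves to 22(W), 21(W), 20(W); every one is W ⇒ L
n=29: moves to 23(W), 22(W), 21(W); every one is W ⇒ L
n=30: moves to 24(W), 23(W), 22(W); every one is W ⇒ L
n=31: moves to 25(W), 24(W), 23(W); every one is W ⇒ L
n=32: moves to 26(W), 25(W), 24(W); every one is W ⇒ L
n=33: moves to 27(W), 26(W), 25(W); every one is W ⇒ L
n=34: can move to 28, which is L ⇒ W
L entries with 0 ≤ n ≤ 34: n = 0, 1, 2, 3, 4, 5, 14, 15, 16, 17, 18, 19, 28, 29, 30, 31, 32, 33; that makes 18.

18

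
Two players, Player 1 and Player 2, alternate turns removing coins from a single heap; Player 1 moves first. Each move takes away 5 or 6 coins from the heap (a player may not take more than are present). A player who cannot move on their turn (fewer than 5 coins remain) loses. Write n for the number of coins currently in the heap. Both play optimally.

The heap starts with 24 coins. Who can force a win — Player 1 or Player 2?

Player 2 wins.

Build the W/L table. Terminal = L. A non-terminal position is W if it has a move to some L; otherwise it is L.
n=0: no move → L
n=1: no move → L
n=2: no move → L
n=3: no move → L
n=4: no move → L
n=5: →0(L), so W
n=6: →1(L), so W
n=7: →2(L), so W
n=8: →3(L), so W
n=9: →4(L), so W
n=10: →4(L), so W
n=11: →6(W), 5(W) — all W, so L
n=12: →7(W), 6(W) — all W, so L
n=13: →8(W), 7(W) — all W, so L
n=14: →9(W), 8(W) — all W, so L
n=15: →10(W), 9(W) — all W, so L
n=16: →11(L), so W
n=17: →12(L), so W
n=18: →13(L), so W
n=19: →14(L), so W
n=20: →15(L), so W
n=21: →15(L), so W
n=22: →17(W), 16(W) — all W, so L
n=23: →18(W), 17(W) — all W, so L
n=24: →19(W), 18(W) — all W, so L
The starting position 24 is L: whatever Player 1 does, the opponent receives a W position.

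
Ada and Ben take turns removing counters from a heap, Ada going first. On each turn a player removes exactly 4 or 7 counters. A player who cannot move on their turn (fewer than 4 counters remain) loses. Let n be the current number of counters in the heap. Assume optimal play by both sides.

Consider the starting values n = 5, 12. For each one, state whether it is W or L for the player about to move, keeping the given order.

5: W, 12: L

Classify positions by backward induction: terminal positions (no move available) are L. From any other position, the mover wins iff some move reaches an L.
n=0: no move → L
n=1: no move → L
n=2: no move → L
n=3: no move → L
n=4: can move to 0, which is L ⇒ W
n=5: can move to 1, which is L ⇒ W
n=6: can move to 2, which is L ⇒ W
n=7: can move to 3, which is L ⇒ W
n=8: can move to 1, which is L ⇒ W
n=9: can move to 2, which is L ⇒ W
n=10: can move to 3, which is L ⇒ W
n=11: moves to 7(W), 4(W); every one is W ⇒ L
n=12: moves to 8(W), 5(W); every one is W ⇒ L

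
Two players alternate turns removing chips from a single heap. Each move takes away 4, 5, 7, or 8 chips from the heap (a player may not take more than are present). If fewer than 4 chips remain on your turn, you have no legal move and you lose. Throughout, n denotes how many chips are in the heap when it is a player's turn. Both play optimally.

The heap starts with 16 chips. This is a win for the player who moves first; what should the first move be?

Remove 4, leaving 12.

Work bottom-up. With no move the player to move loses. Otherwise the position is W if at least one move leads to an L position for the opponent, and L if every move leads to a W.
n=0: no move → L
n=1: no move → L
n=2: no move → L
n=3: no move → L
n=4: reaches L-position 0 → W
n=5: reaches L-position 1 → W
n=6: reaches L-position 2 → W
n=7: reaches L-position 3 → W
n=8: reaches L-position 3 → W
n=9: reaches L-position 2 → W
n=10: reaches L-position 3 → W
n=11: reaches L-position 3 → W
n=12: only reaches 8(W), 7(W), 5(W), 4(W), all W → L
n=13: only reaches 9(W), 8(W), 6(W), 5(W), all W → L
n=14: only reaches 10(W), 9(W), 7(W), 6(W), all W → L
n=15: only reaches 11(W), 10(W), 8(W), 7(W), all W → L
n=16: reaches L-position 12 → W
From 16, the L positions reachable in one move are: 12.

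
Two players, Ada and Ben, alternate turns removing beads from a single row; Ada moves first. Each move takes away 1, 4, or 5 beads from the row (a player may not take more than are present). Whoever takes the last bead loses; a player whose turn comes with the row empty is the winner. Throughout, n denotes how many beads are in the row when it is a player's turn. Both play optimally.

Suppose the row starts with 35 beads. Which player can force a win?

Ben wins.

Compute win/loss labels from the base case upward. A position with no move is W. Any other position is W if it can reach an L in one move, else L.
n=0: no move; the opponent has just taken the last bead and therefore loses → W
n=1: only reaches 0(W), which is W → L
n=2: reaches L-position 1 → W
n=3: only reaches 2(W), which is W → L
n=4: reaches L-position 3 → W
n=5: reaches L-position 1 → W
n=6: reaches L-position 1 → W
n=7: reaches L-position 3 → W
n=8: reaches L-position 3 → W
n=9: only reaches 8(W), 5(W), 4(W), all W → L
n=10: reaches L-position 9 → W
n=11: only reaches 10(W), 7(W), 6(W), all W → L
n=12: reaches L-position 11 → W
n=13: reaches L-position 9 → W
n=14: reaches L-position 9 → W
n=15: reaches L-position 11 → W
n=16: reaches L-position 11 → W
n=17: only reaches 16(W), 13(W), 12(W), all W → L
n=18: reaches L-position 17 → W
n=19: only reaches 18(W), 15(W), 14(W), all W → L
n=20: reaches L-position 19 → W
n=21: reaches L-position 17 → W
n=22: reaches L-position 17 → W
n=23: reaches L-position 19 → W
n=24: reaches L-position 19 → W
n=25: only reaches 24(W), 21(W), 20(W), all W → L
n=26: reaches L-position 25 → W
n=27: only reaches 26(W), 23(W), 22(W), all W → L
n=28: reaches L-position 27 → W
n=29: reaches L-position 25 → W
n=30: reaches L-position 25 → W
n=31: reaches L-position 27 → W
n=32: reaches L-position 27 → W
n=33: only reaches 32(W), 29(W), 28(W), all W → L
n=34: reaches L-position 33 → W
n=35: only reaches 34(W), 31(W), 30(W), all W → L
The starting position 35 is L: whatever Ada does, the opponent receives a W position.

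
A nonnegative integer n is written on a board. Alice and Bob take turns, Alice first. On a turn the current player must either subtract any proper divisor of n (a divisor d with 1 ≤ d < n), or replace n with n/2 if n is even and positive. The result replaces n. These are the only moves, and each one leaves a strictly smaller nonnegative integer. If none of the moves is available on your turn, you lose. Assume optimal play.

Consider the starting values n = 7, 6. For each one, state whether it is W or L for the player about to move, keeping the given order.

Positions with no move are L. A position that does have a move is losing for the player to move precisely when every available move leads to a winning position for the opponent. Fill in the labels:
n=0: no move → L
n=1: no move → L
n=2: →1(L), so W
n=3: →2(W) only, which is W, so L
n=4: →3(L), so W
n=5: →4(W) only, which is W, so L
n=6: →3(L), so W
n=7: →6(W) only, which is W, so L

7: L, 6: W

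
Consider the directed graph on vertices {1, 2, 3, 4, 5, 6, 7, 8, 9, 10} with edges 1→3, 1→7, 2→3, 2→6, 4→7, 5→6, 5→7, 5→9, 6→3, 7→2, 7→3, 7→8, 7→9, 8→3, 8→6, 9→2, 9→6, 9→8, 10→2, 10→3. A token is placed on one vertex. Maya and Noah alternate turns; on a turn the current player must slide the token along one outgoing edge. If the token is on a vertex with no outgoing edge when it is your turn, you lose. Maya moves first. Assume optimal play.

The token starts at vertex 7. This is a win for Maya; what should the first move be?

Move to 9.

Work bottom-up. With no move the player to move loses. Otherwise the position is W if at least one move leads to an L position for the opponent, and L if every move leads to a W.
Every edge goes from a vertex to one that appears earlier in the order 3, 6, 8, 2, 9, 7, 10, 4, 1, 5, so processing vertices in that order labels each vertex after all of its successors.
3: no outgoing edge → L
6: reaches L-position 3 → W
8: reaches L-position 3 → W
2: reaches L-position 3 → W
9: only reaches 2(W), 8(W), 6(W), all W → L
7: reaches L-position 9 → W
10: reaches L-position 3 → W
4: only reaches 7(W), which is W → L
1: reaches L-position 3 → W
5: reaches L-position 9 → W
From 7, the L positions reachable in one move are: 9, 3. Any move reaching one of these is winning.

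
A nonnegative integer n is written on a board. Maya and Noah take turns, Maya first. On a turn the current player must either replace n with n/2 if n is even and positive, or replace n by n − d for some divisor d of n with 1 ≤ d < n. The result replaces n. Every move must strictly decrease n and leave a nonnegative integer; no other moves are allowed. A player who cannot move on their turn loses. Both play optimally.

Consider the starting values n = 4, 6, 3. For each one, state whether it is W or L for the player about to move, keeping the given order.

Build the W/L table. Terminal = L. A non-terminal position is W if it has a move to some L; otherwise it is L.
n=0: no move → L
n=1: no move → L
n=2: →1(L), so W
n=3: →2(W) only, which is W, so L
n=4: →3(L), so W
n=5: →4(W) only, which is W, so L
n=6: →3(L), so W

4: W, 6: W, 3: L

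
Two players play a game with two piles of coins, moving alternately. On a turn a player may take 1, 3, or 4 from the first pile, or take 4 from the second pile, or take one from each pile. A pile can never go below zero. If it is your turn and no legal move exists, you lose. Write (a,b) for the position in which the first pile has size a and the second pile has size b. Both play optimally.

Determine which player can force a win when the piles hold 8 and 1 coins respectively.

The first player wins.

Compute win/loss labels from the base case upward. A position with no move is L. Any other position is W if it can reach an L in one move, else L.
No move ever increases a pile, so every position that can arise here has a ≤ 8 and b ≤ 1; it is enough to label the cells with 0 ≤ a ≤ 8 and 0 ≤ b ≤ 1.
Every move lowers a or b (never raises either), so fill the grid row by row in increasing a, and left to right within a row: each cell's successors are then already labelled.
      b=0  b=1
a=0:    L    L
a=1:    W    W
a=2:    L    L
a=3:    W    W
a=4:    W    W
a=5:    W    W
a=6:    W    W
a=7:    L    L
a=8:    W    W
Cells with no legal move (terminal, hence L): (0,0), (0,1).
The remaining L cells, each justified by listing all of its moves:
(2,0): →(1,0)(W) only, which is W, so L
(2,1): →(1,1)(W), (1,0)(W) — all W, so L
(7,0): →(6,0)(W), (4,0)(W), (3,0)(W) — all W, so L
(7,1): →(6,1)(W), (4,1)(W), (3,1)(W), (6,0)(W) — all W, so L
Every other cell has at least one move into one of the L cells above, so it is W.
The starting position (8,1) is W: the player to move should move to (7,1), handing over an L position.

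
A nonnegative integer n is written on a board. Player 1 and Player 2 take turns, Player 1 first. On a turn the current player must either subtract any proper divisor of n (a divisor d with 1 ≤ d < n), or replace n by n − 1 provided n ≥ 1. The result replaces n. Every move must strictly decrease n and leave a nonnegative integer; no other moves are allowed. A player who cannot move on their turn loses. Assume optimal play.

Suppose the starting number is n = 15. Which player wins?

Player 2 wins.

Classify positions by backward induction: terminal positions (no move available) are L. From any other position, the mover wins iff some move reaches an L.
n=0: no move → L
n=1: reaches L-position 0 → W
n=2: only reaches 1(W), which is W → L
n=3: reaches L-position 2 → W
n=4: reaches L-position 2 → W
n=5: only reaches 4(W), which is W → L
n=6: reaches L-position 5 → W
n=7: only reaches 6(W), which is W → L
n=8: reaches L-position 7 → W
n=9: only reaches 6(W), 8(W), all W → L
n=10: reaches L-position 5 → W
n=11: only reaches 10(W), which is W → L
n=12: reaches L-position 9 → W
n=13: only reaches 12(W), which is W → L
n=14: reaches L-position 7 → W
n=15: only reaches 10(W), 12(W), 14(W), all W → L
Every move from 15 reaches a W position, so the mover loses.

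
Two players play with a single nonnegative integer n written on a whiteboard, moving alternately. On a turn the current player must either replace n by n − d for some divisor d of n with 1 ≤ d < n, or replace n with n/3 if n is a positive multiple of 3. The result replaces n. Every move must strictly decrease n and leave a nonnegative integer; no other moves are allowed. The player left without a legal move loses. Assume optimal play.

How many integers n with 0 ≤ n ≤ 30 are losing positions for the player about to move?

Use the standard recursion: the mover loses at a terminal position; elsewhere, the mover wins exactly when some move hands the opponent an L position.
n=0: no move → L
n=1: no move → L
n=2: can move to 1, which is L ⇒ W
n=3: can move to 1, which is L ⇒ W
n=4: moves to 2(W), 3(W); every one is W ⇒ L
n=5: can move to 4, which is L ⇒ W
n=6: can move to 4, which is L ⇒ W
n=7: the only move is to 6(W), a W ⇒ L
n=8: can move to 4, which is L ⇒ W
n=9: moves to 3(W), 6(W), 8(W); every one is W ⇒ L
n=10: can move to 9, which is L ⇒ W
n=11: the only move is to 10(W), a W ⇒ L
n=12: can move to 4, which is L ⇒ W
n=13: the only move is to 12(W), a W ⇒ L
n=14: can move to 7, which is L ⇒ W
n=15: moves to 5(W), 10(W), 12(W), 14(W); every one is W ⇒ L
n=16: can move to 15, which is L ⇒ W
n=17: the only move is to 16(W), a W ⇒ L
n=18: can move to 9, which is L ⇒ W
n=19: the only move is to 18(W), a W ⇒ L
n=20: can move to 15, which is L ⇒ W
n=21: can move to 7, which is L ⇒ W
n=22: can move to 11, which is L ⇒ W
n=23: the only move is to 22(W), a W ⇒ L
n=24: can move to 23, which is L ⇒ W
n=25: moves to 20(W), 24(W); every one is W ⇒ L
n=26: can move to 13, which is L ⇒ W
n=27: can move to 9, which is L ⇒ W
n=28: moves to 14(W), 21(W), 24(W), 26(W), 27(W); every one is W ⇒ L
n=29: can move to 28, which is L ⇒ W
n=30: can move to 15, which is L ⇒ W
L entries with 0 ≤ n ≤ 30: n = 0, 1, 4, 7, 9, 11, 13, 15, 17, 19, 23, 25, 28; that makes 13.

13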